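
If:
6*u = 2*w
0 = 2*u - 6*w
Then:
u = 0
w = 0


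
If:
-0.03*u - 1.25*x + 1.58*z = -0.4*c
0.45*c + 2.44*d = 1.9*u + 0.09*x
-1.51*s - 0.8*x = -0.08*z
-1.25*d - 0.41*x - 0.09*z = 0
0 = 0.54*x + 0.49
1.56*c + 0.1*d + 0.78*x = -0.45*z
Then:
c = 0.68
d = 0.36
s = 0.43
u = 0.67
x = -0.91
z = -0.88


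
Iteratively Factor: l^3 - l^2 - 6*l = (l + 2)*(l^2 - 3*l) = l*(l + 2)*(l - 3)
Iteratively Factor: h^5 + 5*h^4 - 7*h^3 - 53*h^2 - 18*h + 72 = (h - 3)*(h^4 + 8*h^3 + 17*h^2 - 2*h - 24) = (h - 3)*(h + 4)*(h^3 + 4*h^2 + h - 6) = (h - 3)*(h + 3)*(h + 4)*(h^2 + h - 2) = (h - 3)*(h + 2)*(h + 3)*(h + 4)*(h - 1)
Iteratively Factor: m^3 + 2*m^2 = (m)*(m^2 + 2*m) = m^2*(m + 2)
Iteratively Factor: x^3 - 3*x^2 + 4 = (x + 1)*(x^2 - 4*x + 4) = (x - 2)*(x + 1)*(x - 2)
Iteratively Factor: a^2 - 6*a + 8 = (a - 4)*(a - 2)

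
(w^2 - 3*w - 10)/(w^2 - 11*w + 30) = (w + 2)/(w - 6)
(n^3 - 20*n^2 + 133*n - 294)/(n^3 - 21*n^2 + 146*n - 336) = (n - 7)/(n - 8)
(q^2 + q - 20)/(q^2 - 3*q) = (q^2 + q - 20)/(q*(q - 3))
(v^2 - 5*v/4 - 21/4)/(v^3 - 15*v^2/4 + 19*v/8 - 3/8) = 2*(4*v + 7)/(8*v^2 - 6*v + 1)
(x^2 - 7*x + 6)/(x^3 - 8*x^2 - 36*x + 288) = (x - 1)/(x^2 - 2*x - 48)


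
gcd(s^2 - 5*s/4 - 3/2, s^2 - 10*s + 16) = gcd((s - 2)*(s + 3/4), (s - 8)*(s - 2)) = s - 2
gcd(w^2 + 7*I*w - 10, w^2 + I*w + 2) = w + 2*I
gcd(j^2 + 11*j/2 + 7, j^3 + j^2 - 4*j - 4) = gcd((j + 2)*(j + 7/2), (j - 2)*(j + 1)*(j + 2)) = j + 2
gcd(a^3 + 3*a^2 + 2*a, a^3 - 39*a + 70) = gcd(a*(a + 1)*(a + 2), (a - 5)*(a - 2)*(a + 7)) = 1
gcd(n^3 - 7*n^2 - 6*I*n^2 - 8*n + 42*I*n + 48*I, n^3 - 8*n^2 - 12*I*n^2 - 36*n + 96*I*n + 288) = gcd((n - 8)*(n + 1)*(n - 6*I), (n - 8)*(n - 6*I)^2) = n^2 + n*(-8 - 6*I) + 48*I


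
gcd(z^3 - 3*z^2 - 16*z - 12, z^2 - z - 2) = z + 1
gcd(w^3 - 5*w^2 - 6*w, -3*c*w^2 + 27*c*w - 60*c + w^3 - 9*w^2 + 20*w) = 1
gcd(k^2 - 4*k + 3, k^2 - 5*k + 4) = k - 1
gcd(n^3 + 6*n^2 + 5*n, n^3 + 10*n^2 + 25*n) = n^2 + 5*n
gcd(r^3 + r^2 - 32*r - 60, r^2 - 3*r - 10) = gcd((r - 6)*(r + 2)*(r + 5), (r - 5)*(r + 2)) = r + 2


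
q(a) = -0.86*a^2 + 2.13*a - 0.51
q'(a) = 2.13 - 1.72*a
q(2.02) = 0.28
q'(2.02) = -1.34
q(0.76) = 0.61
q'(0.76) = 0.82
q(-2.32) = -10.08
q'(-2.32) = 6.12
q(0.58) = 0.44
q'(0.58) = 1.13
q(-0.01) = -0.53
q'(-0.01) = 2.15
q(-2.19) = -9.30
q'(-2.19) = 5.90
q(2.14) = 0.11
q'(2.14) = -1.55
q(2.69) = -1.00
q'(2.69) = -2.50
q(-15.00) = -225.96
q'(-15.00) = 27.93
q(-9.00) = -89.34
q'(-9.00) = 17.61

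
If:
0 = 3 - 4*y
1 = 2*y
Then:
No Solution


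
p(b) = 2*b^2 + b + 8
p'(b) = 4*b + 1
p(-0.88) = 8.67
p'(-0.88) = -2.52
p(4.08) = 45.37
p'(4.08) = 17.32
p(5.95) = 84.76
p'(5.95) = 24.80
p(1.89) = 17.03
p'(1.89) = 8.56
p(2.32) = 21.08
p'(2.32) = 10.28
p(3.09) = 30.19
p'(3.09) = 13.36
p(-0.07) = 7.94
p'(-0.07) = 0.72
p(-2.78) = 20.68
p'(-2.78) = -10.12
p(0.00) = 8.00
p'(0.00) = 1.00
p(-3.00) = 23.00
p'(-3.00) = -11.00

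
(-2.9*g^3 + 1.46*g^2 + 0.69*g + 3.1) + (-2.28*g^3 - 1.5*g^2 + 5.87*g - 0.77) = -5.18*g^3 - 0.04*g^2 + 6.56*g + 2.33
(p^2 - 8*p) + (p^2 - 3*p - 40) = 2*p^2 - 11*p - 40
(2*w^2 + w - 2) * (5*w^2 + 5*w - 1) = 10*w^4 + 15*w^3 - 7*w^2 - 11*w + 2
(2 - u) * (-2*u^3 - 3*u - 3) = 2*u^4 - 4*u^3 + 3*u^2 - 3*u - 6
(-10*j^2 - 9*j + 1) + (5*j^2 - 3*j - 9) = -5*j^2 - 12*j - 8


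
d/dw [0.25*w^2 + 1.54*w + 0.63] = 0.5*w + 1.54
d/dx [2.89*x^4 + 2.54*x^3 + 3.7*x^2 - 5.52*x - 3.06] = 11.56*x^3 + 7.62*x^2 + 7.4*x - 5.52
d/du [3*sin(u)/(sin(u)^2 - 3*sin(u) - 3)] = 3*(cos(u)^2 - 4)*cos(u)/(sin(u)^2 - 3*sin(u) - 3)^2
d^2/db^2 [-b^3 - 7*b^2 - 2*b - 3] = -6*b - 14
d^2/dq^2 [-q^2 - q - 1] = -2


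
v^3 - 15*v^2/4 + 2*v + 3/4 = (v - 3)*(v - 1)*(v + 1/4)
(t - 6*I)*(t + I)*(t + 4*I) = t^3 - I*t^2 + 26*t + 24*I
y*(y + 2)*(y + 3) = y^3 + 5*y^2 + 6*y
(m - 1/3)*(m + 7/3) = m^2 + 2*m - 7/9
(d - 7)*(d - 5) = d^2 - 12*d + 35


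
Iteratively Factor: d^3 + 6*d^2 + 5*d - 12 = (d + 4)*(d^2 + 2*d - 3) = (d + 3)*(d + 4)*(d - 1)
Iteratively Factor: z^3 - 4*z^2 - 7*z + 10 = (z - 1)*(z^2 - 3*z - 10) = (z - 5)*(z - 1)*(z + 2)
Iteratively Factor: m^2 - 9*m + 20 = (m - 5)*(m - 4)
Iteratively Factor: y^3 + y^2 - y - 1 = (y + 1)*(y^2 - 1) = (y + 1)^2*(y - 1)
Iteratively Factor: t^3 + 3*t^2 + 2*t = (t + 1)*(t^2 + 2*t) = t*(t + 1)*(t + 2)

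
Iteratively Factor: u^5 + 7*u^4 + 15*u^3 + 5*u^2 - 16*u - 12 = (u + 1)*(u^4 + 6*u^3 + 9*u^2 - 4*u - 12) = (u - 1)*(u + 1)*(u^3 + 7*u^2 + 16*u + 12) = (u - 1)*(u + 1)*(u + 2)*(u^2 + 5*u + 6) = (u - 1)*(u + 1)*(u + 2)^2*(u + 3)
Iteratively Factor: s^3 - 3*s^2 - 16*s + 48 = (s + 4)*(s^2 - 7*s + 12) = (s - 4)*(s + 4)*(s - 3)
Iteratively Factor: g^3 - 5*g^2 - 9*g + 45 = (g - 3)*(g^2 - 2*g - 15) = (g - 5)*(g - 3)*(g + 3)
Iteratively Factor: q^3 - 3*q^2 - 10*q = (q)*(q^2 - 3*q - 10) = q*(q + 2)*(q - 5)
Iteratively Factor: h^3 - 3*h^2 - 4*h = (h)*(h^2 - 3*h - 4) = h*(h - 4)*(h + 1)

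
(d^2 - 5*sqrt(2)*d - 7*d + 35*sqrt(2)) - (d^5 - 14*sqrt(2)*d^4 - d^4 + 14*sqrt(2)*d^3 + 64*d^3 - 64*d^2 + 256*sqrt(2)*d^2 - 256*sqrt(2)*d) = -d^5 + d^4 + 14*sqrt(2)*d^4 - 64*d^3 - 14*sqrt(2)*d^3 - 256*sqrt(2)*d^2 + 65*d^2 - 7*d + 251*sqrt(2)*d + 35*sqrt(2)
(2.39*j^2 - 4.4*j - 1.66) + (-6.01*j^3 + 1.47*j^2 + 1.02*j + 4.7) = -6.01*j^3 + 3.86*j^2 - 3.38*j + 3.04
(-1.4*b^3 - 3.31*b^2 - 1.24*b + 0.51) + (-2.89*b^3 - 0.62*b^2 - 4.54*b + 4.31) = -4.29*b^3 - 3.93*b^2 - 5.78*b + 4.82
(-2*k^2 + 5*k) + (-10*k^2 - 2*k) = -12*k^2 + 3*k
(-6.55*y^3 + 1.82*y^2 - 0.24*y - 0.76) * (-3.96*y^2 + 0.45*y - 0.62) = 25.938*y^5 - 10.1547*y^4 + 5.8304*y^3 + 1.7732*y^2 - 0.1932*y + 0.4712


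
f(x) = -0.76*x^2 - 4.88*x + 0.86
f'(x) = -1.52*x - 4.88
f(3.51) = -25.63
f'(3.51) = -10.22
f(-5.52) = 4.64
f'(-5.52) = 3.51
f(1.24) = -6.36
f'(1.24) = -6.76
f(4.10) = -31.92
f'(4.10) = -11.11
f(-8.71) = -14.29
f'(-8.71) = 8.36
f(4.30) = -34.18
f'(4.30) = -11.42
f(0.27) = -0.51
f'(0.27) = -5.29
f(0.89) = -4.09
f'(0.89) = -6.23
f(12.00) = -167.14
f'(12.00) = -23.12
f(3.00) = -20.62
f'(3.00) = -9.44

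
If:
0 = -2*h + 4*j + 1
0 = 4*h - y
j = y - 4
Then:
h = 15/14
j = 2/7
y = 30/7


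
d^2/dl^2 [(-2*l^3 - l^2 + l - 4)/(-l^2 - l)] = 8*(3*l^2 + 3*l + 1)/(l^3*(l^3 + 3*l^2 + 3*l + 1))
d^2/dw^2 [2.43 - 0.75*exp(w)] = -0.75*exp(w)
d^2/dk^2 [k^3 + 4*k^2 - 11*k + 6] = 6*k + 8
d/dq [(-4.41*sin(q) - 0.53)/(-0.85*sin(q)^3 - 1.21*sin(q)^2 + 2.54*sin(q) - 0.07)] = (-7.497*sin(q)^3 - 6.6876*sin(q)^2 - 1.2826*sin(q) + 1.6549)*cos(q)/(0.7225*sin(q)^6 + 2.057*sin(q)^5 - 2.8539*sin(q)^4 - 6.0278*sin(q)^3 + 6.621*sin(q)^2 - 0.3556*sin(q) + 0.0049)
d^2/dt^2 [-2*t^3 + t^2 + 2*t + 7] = 2 - 12*t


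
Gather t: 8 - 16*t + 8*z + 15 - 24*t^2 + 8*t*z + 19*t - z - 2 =-24*t^2 + t*(8*z + 3) + 7*z + 21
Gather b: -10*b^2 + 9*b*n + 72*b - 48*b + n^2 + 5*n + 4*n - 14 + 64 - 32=-10*b^2 + b*(9*n + 24) + n^2 + 9*n + 18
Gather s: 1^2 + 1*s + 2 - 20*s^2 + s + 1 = -20*s^2 + 2*s + 4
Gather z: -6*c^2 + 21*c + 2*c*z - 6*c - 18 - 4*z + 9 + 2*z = -6*c^2 + 15*c + z*(2*c - 2) - 9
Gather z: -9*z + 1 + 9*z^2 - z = 9*z^2 - 10*z + 1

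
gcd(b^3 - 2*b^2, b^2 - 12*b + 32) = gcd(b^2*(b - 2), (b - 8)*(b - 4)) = 1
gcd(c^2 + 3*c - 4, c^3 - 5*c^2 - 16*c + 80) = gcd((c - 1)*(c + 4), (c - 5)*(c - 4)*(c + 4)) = c + 4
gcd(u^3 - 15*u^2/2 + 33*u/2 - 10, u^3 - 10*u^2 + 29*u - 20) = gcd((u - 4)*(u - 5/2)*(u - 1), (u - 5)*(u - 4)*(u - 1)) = u^2 - 5*u + 4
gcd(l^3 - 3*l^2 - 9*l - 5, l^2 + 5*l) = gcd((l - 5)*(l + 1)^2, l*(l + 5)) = 1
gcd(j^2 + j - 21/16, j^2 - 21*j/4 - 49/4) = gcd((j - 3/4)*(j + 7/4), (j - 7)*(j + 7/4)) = j + 7/4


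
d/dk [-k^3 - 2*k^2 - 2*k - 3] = -3*k^2 - 4*k - 2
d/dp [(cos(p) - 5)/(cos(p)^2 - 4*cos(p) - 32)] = (cos(p)^2 - 10*cos(p) + 52)*sin(p)/(sin(p)^2 + 4*cos(p) + 31)^2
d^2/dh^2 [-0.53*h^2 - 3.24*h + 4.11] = -1.06000000000000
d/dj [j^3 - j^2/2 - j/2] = 3*j^2 - j - 1/2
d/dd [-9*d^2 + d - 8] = 1 - 18*d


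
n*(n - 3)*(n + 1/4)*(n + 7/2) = n^4 + 3*n^3/4 - 83*n^2/8 - 21*n/8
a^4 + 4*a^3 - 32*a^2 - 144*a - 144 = (a - 6)*(a + 2)^2*(a + 6)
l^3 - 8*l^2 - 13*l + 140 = (l - 7)*(l - 5)*(l + 4)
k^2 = k^2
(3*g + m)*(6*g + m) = 18*g^2 + 9*g*m + m^2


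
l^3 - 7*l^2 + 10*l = l*(l - 5)*(l - 2)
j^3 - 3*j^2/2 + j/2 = j*(j - 1)*(j - 1/2)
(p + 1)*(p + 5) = p^2 + 6*p + 5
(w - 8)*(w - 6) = w^2 - 14*w + 48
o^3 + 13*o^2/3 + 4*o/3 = o*(o + 1/3)*(o + 4)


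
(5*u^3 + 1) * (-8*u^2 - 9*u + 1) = -40*u^5 - 45*u^4 + 5*u^3 - 8*u^2 - 9*u + 1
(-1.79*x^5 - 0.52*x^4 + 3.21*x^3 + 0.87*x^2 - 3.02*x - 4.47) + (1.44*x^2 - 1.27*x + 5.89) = -1.79*x^5 - 0.52*x^4 + 3.21*x^3 + 2.31*x^2 - 4.29*x + 1.42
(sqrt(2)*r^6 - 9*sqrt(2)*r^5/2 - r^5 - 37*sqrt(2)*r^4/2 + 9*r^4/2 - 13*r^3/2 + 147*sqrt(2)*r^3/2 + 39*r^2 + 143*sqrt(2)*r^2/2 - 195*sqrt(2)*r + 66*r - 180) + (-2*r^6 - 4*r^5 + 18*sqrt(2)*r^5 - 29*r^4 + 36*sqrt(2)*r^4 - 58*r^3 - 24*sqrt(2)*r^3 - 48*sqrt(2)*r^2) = -2*r^6 + sqrt(2)*r^6 - 5*r^5 + 27*sqrt(2)*r^5/2 - 49*r^4/2 + 35*sqrt(2)*r^4/2 - 129*r^3/2 + 99*sqrt(2)*r^3/2 + 47*sqrt(2)*r^2/2 + 39*r^2 - 195*sqrt(2)*r + 66*r - 180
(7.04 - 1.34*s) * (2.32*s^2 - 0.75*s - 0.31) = -3.1088*s^3 + 17.3378*s^2 - 4.8646*s - 2.1824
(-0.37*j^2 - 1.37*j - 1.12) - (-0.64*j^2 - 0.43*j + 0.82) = 0.27*j^2 - 0.94*j - 1.94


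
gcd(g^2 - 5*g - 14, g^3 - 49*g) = g - 7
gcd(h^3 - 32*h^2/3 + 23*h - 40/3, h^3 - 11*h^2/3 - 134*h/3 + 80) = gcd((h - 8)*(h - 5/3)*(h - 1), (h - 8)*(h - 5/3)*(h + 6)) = h^2 - 29*h/3 + 40/3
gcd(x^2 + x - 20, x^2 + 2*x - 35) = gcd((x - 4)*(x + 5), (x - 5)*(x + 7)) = 1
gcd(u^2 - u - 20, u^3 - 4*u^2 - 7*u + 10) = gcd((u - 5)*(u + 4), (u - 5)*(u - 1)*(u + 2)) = u - 5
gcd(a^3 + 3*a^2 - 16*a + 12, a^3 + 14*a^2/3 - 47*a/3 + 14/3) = a - 2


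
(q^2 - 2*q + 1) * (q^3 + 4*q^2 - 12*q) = q^5 + 2*q^4 - 19*q^3 + 28*q^2 - 12*q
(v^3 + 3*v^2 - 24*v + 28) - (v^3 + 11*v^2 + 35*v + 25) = -8*v^2 - 59*v + 3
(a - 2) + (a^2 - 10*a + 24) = a^2 - 9*a + 22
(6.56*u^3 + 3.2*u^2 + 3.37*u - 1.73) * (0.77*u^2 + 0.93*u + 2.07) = 5.0512*u^5 + 8.5648*u^4 + 19.1501*u^3 + 8.426*u^2 + 5.367*u - 3.5811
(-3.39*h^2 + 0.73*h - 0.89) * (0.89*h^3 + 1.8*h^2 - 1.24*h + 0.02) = -3.0171*h^5 - 5.4523*h^4 + 4.7255*h^3 - 2.575*h^2 + 1.1182*h - 0.0178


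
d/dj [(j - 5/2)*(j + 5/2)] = 2*j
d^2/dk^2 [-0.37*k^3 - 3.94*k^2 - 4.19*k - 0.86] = -2.22*k - 7.88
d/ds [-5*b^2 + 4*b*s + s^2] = 4*b + 2*s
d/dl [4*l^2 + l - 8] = 8*l + 1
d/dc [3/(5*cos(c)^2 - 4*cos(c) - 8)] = 6*(5*cos(c) - 2)*sin(c)/(-5*cos(c)^2 + 4*cos(c) + 8)^2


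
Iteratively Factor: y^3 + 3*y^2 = (y)*(y^2 + 3*y) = y^2*(y + 3)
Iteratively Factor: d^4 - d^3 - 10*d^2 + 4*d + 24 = (d + 2)*(d^3 - 3*d^2 - 4*d + 12) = (d - 3)*(d + 2)*(d^2 - 4) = (d - 3)*(d + 2)^2*(d - 2)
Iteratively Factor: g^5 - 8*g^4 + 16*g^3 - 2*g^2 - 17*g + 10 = (g - 2)*(g^4 - 6*g^3 + 4*g^2 + 6*g - 5) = (g - 5)*(g - 2)*(g^3 - g^2 - g + 1) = (g - 5)*(g - 2)*(g - 1)*(g^2 - 1) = (g - 5)*(g - 2)*(g - 1)^2*(g + 1)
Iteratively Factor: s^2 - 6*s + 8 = (s - 2)*(s - 4)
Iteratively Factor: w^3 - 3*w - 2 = (w + 1)*(w^2 - w - 2) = (w + 1)^2*(w - 2)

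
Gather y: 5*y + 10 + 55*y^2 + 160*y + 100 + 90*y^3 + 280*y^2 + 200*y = 90*y^3 + 335*y^2 + 365*y + 110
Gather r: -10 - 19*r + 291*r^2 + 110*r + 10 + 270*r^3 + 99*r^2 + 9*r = 270*r^3 + 390*r^2 + 100*r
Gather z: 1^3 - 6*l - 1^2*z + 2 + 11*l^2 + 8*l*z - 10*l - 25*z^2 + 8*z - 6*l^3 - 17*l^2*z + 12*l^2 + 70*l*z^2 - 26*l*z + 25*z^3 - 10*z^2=-6*l^3 + 23*l^2 - 16*l + 25*z^3 + z^2*(70*l - 35) + z*(-17*l^2 - 18*l + 7) + 3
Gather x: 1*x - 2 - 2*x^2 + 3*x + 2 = -2*x^2 + 4*x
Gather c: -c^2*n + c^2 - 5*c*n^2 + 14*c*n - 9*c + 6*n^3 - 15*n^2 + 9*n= c^2*(1 - n) + c*(-5*n^2 + 14*n - 9) + 6*n^3 - 15*n^2 + 9*n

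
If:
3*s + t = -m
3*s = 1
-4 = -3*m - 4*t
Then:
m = -8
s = 1/3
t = 7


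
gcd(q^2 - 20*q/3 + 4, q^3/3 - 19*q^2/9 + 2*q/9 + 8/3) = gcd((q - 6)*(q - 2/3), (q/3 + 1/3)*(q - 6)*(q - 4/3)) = q - 6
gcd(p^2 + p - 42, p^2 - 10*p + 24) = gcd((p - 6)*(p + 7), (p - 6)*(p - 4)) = p - 6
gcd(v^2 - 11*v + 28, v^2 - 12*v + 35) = v - 7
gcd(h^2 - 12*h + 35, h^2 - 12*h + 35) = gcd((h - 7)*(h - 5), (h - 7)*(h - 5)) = h^2 - 12*h + 35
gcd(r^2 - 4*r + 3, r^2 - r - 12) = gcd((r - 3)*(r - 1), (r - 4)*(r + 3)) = 1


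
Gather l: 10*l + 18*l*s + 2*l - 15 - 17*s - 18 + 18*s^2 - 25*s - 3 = l*(18*s + 12) + 18*s^2 - 42*s - 36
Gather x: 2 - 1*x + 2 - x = 4 - 2*x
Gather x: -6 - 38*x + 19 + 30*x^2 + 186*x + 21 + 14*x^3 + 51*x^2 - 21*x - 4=14*x^3 + 81*x^2 + 127*x + 30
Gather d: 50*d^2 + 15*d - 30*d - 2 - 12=50*d^2 - 15*d - 14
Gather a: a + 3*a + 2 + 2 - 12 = 4*a - 8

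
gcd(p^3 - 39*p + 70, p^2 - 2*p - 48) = 1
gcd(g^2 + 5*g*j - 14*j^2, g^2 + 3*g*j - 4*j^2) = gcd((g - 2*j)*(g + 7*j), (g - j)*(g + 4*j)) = 1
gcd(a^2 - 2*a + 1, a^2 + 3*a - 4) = a - 1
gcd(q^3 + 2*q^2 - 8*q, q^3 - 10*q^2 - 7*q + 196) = q + 4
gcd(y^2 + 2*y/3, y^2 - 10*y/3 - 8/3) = y + 2/3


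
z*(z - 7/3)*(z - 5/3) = z^3 - 4*z^2 + 35*z/9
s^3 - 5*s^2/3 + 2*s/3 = s*(s - 1)*(s - 2/3)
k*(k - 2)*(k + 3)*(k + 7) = k^4 + 8*k^3 + k^2 - 42*k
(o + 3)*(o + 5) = o^2 + 8*o + 15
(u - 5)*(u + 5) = u^2 - 25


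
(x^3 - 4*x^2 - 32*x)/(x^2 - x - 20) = x*(x - 8)/(x - 5)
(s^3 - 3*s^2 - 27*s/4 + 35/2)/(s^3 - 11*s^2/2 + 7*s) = (s + 5/2)/s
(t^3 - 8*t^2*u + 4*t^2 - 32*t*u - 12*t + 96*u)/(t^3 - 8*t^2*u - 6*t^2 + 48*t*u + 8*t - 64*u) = (t + 6)/(t - 4)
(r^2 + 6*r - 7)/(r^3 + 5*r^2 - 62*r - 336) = (r - 1)/(r^2 - 2*r - 48)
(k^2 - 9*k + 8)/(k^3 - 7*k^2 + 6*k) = (k - 8)/(k*(k - 6))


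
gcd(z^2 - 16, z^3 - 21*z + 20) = z - 4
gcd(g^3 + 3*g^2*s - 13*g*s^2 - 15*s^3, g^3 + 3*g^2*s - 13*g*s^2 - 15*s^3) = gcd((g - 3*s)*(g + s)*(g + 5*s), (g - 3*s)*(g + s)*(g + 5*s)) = -g^3 - 3*g^2*s + 13*g*s^2 + 15*s^3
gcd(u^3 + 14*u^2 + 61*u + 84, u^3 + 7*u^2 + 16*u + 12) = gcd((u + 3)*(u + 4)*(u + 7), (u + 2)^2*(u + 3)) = u + 3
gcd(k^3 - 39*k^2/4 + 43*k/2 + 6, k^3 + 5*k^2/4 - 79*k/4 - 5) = k^2 - 15*k/4 - 1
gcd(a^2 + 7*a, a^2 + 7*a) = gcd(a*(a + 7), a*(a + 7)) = a^2 + 7*a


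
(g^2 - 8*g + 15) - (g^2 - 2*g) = 15 - 6*g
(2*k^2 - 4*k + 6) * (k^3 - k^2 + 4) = 2*k^5 - 6*k^4 + 10*k^3 + 2*k^2 - 16*k + 24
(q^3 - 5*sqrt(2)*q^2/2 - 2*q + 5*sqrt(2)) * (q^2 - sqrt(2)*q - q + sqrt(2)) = q^5 - 7*sqrt(2)*q^4/2 - q^4 + 3*q^3 + 7*sqrt(2)*q^3/2 - 3*q^2 + 7*sqrt(2)*q^2 - 10*q - 7*sqrt(2)*q + 10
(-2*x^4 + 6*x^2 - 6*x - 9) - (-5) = -2*x^4 + 6*x^2 - 6*x - 4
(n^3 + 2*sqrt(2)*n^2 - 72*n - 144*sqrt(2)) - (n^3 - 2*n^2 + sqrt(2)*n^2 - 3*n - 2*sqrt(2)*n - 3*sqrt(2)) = sqrt(2)*n^2 + 2*n^2 - 69*n + 2*sqrt(2)*n - 141*sqrt(2)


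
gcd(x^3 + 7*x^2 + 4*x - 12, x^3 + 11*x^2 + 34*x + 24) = x + 6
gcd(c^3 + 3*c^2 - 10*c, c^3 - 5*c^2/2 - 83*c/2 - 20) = c + 5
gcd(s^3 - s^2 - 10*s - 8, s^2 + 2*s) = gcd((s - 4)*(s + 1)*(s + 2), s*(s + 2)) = s + 2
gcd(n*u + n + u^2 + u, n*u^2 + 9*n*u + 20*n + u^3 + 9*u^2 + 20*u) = n + u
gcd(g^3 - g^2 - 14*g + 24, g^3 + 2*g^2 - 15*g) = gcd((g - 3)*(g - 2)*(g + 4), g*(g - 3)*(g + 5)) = g - 3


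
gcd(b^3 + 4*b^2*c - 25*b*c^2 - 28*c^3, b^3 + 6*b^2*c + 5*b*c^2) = b + c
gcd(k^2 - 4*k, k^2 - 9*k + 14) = 1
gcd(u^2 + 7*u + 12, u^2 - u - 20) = u + 4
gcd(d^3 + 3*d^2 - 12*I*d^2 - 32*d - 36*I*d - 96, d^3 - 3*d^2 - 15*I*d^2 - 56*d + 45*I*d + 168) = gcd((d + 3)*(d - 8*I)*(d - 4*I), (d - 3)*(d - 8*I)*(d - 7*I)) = d - 8*I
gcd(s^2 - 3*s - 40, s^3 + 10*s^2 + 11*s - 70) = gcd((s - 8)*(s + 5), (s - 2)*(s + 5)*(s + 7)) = s + 5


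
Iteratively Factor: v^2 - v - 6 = (v - 3)*(v + 2)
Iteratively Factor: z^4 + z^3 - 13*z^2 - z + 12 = (z - 3)*(z^3 + 4*z^2 - z - 4) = (z - 3)*(z - 1)*(z^2 + 5*z + 4) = (z - 3)*(z - 1)*(z + 4)*(z + 1)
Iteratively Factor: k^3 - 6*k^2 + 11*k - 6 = (k - 2)*(k^2 - 4*k + 3) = (k - 3)*(k - 2)*(k - 1)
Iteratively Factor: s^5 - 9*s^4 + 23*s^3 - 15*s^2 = (s - 3)*(s^4 - 6*s^3 + 5*s^2) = s*(s - 3)*(s^3 - 6*s^2 + 5*s) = s*(s - 5)*(s - 3)*(s^2 - s) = s*(s - 5)*(s - 3)*(s - 1)*(s)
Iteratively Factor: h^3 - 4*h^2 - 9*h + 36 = (h + 3)*(h^2 - 7*h + 12) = (h - 3)*(h + 3)*(h - 4)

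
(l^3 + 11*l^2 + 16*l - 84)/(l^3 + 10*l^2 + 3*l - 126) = (l - 2)/(l - 3)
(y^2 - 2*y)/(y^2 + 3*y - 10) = y/(y + 5)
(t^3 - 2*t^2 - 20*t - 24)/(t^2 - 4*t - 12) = t + 2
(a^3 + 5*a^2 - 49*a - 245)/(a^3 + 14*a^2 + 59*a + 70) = (a - 7)/(a + 2)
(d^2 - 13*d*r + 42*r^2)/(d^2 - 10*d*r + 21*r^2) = (-d + 6*r)/(-d + 3*r)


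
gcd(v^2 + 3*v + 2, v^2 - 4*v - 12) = v + 2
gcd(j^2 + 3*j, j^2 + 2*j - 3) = j + 3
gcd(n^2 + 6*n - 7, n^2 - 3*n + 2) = n - 1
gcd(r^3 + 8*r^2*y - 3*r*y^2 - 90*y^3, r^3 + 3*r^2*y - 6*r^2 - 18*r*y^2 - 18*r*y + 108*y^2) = -r^2 - 3*r*y + 18*y^2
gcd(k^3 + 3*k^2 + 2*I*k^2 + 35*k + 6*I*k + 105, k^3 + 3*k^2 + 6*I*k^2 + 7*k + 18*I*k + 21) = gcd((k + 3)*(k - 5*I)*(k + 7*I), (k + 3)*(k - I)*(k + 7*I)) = k^2 + k*(3 + 7*I) + 21*I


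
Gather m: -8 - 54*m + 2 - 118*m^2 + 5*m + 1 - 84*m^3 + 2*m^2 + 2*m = -84*m^3 - 116*m^2 - 47*m - 5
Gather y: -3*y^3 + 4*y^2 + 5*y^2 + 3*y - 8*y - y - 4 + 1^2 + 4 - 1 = -3*y^3 + 9*y^2 - 6*y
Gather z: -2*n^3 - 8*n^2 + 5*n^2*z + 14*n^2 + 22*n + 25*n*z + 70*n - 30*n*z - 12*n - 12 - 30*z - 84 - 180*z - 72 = -2*n^3 + 6*n^2 + 80*n + z*(5*n^2 - 5*n - 210) - 168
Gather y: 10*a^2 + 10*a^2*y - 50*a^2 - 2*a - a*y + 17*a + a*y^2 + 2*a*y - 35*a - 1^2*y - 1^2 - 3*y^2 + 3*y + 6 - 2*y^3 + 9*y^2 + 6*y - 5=-40*a^2 - 20*a - 2*y^3 + y^2*(a + 6) + y*(10*a^2 + a + 8)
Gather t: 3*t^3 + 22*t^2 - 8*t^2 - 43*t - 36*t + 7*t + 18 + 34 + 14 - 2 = 3*t^3 + 14*t^2 - 72*t + 64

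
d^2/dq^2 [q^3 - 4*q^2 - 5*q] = 6*q - 8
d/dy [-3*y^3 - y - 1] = -9*y^2 - 1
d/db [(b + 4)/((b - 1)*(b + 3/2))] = 2*(-2*b^2 - 16*b - 7)/(4*b^4 + 4*b^3 - 11*b^2 - 6*b + 9)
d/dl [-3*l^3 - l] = -9*l^2 - 1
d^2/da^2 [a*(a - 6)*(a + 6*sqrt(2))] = 6*a - 12 + 12*sqrt(2)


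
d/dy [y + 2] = 1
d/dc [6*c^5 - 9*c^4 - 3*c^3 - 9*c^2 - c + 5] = 30*c^4 - 36*c^3 - 9*c^2 - 18*c - 1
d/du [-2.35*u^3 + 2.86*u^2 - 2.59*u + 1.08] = -7.05*u^2 + 5.72*u - 2.59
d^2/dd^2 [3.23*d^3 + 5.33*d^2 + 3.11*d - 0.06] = 19.38*d + 10.66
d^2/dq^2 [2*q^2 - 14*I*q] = 4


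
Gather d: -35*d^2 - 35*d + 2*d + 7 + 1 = -35*d^2 - 33*d + 8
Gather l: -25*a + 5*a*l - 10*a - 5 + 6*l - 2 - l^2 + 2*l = -35*a - l^2 + l*(5*a + 8) - 7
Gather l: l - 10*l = -9*l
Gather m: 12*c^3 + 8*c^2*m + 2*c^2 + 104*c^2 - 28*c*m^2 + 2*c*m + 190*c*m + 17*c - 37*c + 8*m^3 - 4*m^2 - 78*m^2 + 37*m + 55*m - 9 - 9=12*c^3 + 106*c^2 - 20*c + 8*m^3 + m^2*(-28*c - 82) + m*(8*c^2 + 192*c + 92) - 18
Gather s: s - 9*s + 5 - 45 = -8*s - 40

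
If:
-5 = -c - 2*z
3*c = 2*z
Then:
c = 5/4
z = 15/8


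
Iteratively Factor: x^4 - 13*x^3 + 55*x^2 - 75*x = (x - 5)*(x^3 - 8*x^2 + 15*x) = (x - 5)^2*(x^2 - 3*x) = x*(x - 5)^2*(x - 3)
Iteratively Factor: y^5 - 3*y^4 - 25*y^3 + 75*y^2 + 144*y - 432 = (y - 3)*(y^4 - 25*y^2 + 144) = (y - 3)*(y + 3)*(y^3 - 3*y^2 - 16*y + 48) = (y - 3)*(y + 3)*(y + 4)*(y^2 - 7*y + 12) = (y - 4)*(y - 3)*(y + 3)*(y + 4)*(y - 3)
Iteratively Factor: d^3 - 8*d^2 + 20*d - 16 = (d - 4)*(d^2 - 4*d + 4) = (d - 4)*(d - 2)*(d - 2)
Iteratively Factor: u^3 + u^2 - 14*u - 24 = (u - 4)*(u^2 + 5*u + 6) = (u - 4)*(u + 3)*(u + 2)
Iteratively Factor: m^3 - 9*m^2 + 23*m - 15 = (m - 5)*(m^2 - 4*m + 3) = (m - 5)*(m - 3)*(m - 1)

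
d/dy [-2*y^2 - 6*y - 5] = -4*y - 6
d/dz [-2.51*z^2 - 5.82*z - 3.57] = -5.02*z - 5.82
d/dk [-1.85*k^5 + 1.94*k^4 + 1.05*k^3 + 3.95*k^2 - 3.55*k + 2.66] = -9.25*k^4 + 7.76*k^3 + 3.15*k^2 + 7.9*k - 3.55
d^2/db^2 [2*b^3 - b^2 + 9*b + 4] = 12*b - 2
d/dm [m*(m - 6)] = 2*m - 6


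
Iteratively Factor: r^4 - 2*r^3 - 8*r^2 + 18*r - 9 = (r - 3)*(r^3 + r^2 - 5*r + 3) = (r - 3)*(r + 3)*(r^2 - 2*r + 1) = (r - 3)*(r - 1)*(r + 3)*(r - 1)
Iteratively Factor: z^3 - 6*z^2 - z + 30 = (z - 3)*(z^2 - 3*z - 10) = (z - 5)*(z - 3)*(z + 2)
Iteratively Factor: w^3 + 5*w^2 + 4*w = (w + 4)*(w^2 + w) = w*(w + 4)*(w + 1)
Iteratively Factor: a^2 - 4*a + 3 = (a - 3)*(a - 1)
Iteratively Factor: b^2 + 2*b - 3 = (b + 3)*(b - 1)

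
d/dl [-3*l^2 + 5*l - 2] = 5 - 6*l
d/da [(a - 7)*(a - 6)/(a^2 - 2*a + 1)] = (11*a - 71)/(a^3 - 3*a^2 + 3*a - 1)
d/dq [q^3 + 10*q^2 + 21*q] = 3*q^2 + 20*q + 21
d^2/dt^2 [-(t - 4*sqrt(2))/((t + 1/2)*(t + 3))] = 4*(-4*t^3 + 48*sqrt(2)*t^2 + 18*t + 168*sqrt(2)*t + 21 + 172*sqrt(2))/(8*t^6 + 84*t^5 + 330*t^4 + 595*t^3 + 495*t^2 + 189*t + 27)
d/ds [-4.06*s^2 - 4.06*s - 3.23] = -8.12*s - 4.06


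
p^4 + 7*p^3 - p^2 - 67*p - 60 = (p - 3)*(p + 1)*(p + 4)*(p + 5)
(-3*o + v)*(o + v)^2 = -3*o^3 - 5*o^2*v - o*v^2 + v^3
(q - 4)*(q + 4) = q^2 - 16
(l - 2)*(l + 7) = l^2 + 5*l - 14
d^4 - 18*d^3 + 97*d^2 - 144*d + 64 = (d - 8)^2*(d - 1)^2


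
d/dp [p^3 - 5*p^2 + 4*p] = 3*p^2 - 10*p + 4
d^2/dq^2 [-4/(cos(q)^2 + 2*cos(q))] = 2*(2*(1 - cos(2*q))^2 - 15*cos(q) + 6*cos(2*q) + 3*cos(3*q) - 18)/((cos(q) + 2)^3*cos(q)^3)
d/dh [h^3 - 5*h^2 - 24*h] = 3*h^2 - 10*h - 24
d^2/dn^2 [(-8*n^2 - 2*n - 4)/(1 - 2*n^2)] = 8*(2*n^3 + 24*n^2 + 3*n + 4)/(8*n^6 - 12*n^4 + 6*n^2 - 1)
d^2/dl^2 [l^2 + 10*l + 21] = 2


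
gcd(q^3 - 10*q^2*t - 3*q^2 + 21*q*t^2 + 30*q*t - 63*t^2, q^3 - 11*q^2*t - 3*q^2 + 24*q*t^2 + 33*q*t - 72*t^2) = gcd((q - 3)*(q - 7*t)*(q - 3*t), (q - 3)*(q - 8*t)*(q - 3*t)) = q^2 - 3*q*t - 3*q + 9*t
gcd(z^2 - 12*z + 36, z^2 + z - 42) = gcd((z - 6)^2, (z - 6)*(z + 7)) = z - 6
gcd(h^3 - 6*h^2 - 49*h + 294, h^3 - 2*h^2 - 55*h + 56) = h + 7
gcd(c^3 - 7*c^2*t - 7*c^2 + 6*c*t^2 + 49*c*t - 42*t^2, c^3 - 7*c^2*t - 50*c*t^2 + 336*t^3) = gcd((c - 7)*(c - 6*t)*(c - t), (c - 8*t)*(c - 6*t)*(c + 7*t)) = -c + 6*t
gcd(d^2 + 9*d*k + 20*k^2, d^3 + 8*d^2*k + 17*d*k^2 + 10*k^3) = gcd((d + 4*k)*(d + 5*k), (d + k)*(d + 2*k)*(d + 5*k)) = d + 5*k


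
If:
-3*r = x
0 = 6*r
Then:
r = 0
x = 0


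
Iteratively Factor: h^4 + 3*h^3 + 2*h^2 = (h + 2)*(h^3 + h^2) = (h + 1)*(h + 2)*(h^2) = h*(h + 1)*(h + 2)*(h)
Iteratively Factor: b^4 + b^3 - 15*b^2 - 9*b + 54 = (b + 3)*(b^3 - 2*b^2 - 9*b + 18) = (b + 3)^2*(b^2 - 5*b + 6) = (b - 2)*(b + 3)^2*(b - 3)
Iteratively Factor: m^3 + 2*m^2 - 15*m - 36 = (m + 3)*(m^2 - m - 12) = (m + 3)^2*(m - 4)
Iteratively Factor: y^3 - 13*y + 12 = (y + 4)*(y^2 - 4*y + 3) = (y - 3)*(y + 4)*(y - 1)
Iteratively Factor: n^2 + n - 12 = (n + 4)*(n - 3)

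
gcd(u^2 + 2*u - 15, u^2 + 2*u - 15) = u^2 + 2*u - 15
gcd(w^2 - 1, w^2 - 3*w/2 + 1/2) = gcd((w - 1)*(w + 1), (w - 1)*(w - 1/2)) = w - 1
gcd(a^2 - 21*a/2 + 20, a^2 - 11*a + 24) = a - 8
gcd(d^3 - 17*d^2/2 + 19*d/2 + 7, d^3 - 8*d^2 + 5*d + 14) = d^2 - 9*d + 14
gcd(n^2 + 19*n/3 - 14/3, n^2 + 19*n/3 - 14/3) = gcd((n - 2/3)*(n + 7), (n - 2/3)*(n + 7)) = n^2 + 19*n/3 - 14/3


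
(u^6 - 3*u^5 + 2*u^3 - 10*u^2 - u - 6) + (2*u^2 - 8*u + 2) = u^6 - 3*u^5 + 2*u^3 - 8*u^2 - 9*u - 4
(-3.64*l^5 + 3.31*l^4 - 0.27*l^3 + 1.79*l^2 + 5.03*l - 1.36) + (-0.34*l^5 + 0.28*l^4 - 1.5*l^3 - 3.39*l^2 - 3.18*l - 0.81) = -3.98*l^5 + 3.59*l^4 - 1.77*l^3 - 1.6*l^2 + 1.85*l - 2.17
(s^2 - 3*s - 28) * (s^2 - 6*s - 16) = s^4 - 9*s^3 - 26*s^2 + 216*s + 448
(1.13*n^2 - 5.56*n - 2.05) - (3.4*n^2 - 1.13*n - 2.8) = -2.27*n^2 - 4.43*n + 0.75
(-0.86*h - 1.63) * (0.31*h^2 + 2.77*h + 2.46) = -0.2666*h^3 - 2.8875*h^2 - 6.6307*h - 4.0098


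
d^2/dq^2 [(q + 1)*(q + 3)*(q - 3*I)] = 6*q + 8 - 6*I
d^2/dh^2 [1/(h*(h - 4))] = 2*(h^2 + h*(h - 4) + (h - 4)^2)/(h^3*(h - 4)^3)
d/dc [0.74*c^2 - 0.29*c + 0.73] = 1.48*c - 0.29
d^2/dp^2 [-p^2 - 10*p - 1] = -2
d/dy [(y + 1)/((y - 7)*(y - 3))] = (-y^2 - 2*y + 31)/(y^4 - 20*y^3 + 142*y^2 - 420*y + 441)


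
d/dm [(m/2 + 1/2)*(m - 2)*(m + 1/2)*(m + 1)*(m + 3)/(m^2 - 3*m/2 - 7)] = (12*m^6 + 4*m^5 - 209*m^4 - 374*m^3 + 247*m^2 + 724*m + 304)/(2*(4*m^4 - 12*m^3 - 47*m^2 + 84*m + 196))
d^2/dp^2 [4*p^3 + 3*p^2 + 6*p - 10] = 24*p + 6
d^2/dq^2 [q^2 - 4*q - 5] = 2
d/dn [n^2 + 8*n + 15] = 2*n + 8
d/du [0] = 0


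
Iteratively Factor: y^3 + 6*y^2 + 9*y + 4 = (y + 1)*(y^2 + 5*y + 4) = (y + 1)^2*(y + 4)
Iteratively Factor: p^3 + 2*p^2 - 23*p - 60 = (p + 4)*(p^2 - 2*p - 15) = (p - 5)*(p + 4)*(p + 3)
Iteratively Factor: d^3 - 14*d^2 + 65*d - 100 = (d - 4)*(d^2 - 10*d + 25) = (d - 5)*(d - 4)*(d - 5)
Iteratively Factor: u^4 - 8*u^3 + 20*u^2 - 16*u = (u - 4)*(u^3 - 4*u^2 + 4*u) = u*(u - 4)*(u^2 - 4*u + 4) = u*(u - 4)*(u - 2)*(u - 2)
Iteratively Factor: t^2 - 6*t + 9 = (t - 3)*(t - 3)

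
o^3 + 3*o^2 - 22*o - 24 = (o - 4)*(o + 1)*(o + 6)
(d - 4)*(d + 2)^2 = d^3 - 12*d - 16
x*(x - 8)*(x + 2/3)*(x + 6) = x^4 - 4*x^3/3 - 148*x^2/3 - 32*x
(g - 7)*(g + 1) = g^2 - 6*g - 7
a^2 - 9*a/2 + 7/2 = (a - 7/2)*(a - 1)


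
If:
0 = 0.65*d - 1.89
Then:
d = 2.91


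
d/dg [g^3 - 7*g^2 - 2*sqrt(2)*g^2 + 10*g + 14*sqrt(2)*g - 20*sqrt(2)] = 3*g^2 - 14*g - 4*sqrt(2)*g + 10 + 14*sqrt(2)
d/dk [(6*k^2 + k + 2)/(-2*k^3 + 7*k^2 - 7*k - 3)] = (12*k^4 + 4*k^3 - 37*k^2 - 64*k + 11)/(4*k^6 - 28*k^5 + 77*k^4 - 86*k^3 + 7*k^2 + 42*k + 9)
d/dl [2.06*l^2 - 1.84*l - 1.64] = 4.12*l - 1.84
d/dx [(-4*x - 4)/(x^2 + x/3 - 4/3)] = 12*(-3*x^2 - x + (x + 1)*(6*x + 1) + 4)/(3*x^2 + x - 4)^2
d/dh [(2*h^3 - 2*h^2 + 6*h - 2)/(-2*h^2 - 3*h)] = 2*(-2*h^4 - 6*h^3 + 9*h^2 - 4*h - 3)/(h^2*(4*h^2 + 12*h + 9))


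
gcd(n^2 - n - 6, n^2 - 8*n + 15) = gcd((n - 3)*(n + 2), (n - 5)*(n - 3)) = n - 3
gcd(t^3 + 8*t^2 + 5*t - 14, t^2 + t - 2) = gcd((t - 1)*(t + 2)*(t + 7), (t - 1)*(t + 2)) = t^2 + t - 2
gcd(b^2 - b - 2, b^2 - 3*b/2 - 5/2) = b + 1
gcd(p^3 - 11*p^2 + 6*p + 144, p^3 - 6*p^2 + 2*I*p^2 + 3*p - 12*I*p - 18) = p - 6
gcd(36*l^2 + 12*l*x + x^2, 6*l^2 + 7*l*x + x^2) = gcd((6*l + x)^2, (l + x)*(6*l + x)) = 6*l + x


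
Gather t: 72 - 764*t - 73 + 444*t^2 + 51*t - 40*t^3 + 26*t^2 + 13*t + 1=-40*t^3 + 470*t^2 - 700*t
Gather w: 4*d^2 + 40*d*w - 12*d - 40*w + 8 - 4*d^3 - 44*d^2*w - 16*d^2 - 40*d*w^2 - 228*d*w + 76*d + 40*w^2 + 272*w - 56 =-4*d^3 - 12*d^2 + 64*d + w^2*(40 - 40*d) + w*(-44*d^2 - 188*d + 232) - 48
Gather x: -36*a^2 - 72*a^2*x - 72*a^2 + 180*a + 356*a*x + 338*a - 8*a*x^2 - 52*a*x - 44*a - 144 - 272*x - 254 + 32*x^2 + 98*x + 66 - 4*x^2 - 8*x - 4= -108*a^2 + 474*a + x^2*(28 - 8*a) + x*(-72*a^2 + 304*a - 182) - 336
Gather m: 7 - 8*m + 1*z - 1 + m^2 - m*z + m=m^2 + m*(-z - 7) + z + 6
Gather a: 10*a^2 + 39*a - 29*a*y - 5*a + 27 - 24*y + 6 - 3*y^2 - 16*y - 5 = 10*a^2 + a*(34 - 29*y) - 3*y^2 - 40*y + 28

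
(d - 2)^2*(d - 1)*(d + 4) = d^4 - d^3 - 12*d^2 + 28*d - 16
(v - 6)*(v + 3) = v^2 - 3*v - 18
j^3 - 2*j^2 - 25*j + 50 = (j - 5)*(j - 2)*(j + 5)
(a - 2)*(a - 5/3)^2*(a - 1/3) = a^4 - 17*a^3/3 + 101*a^2/9 - 235*a/27 + 50/27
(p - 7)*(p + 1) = p^2 - 6*p - 7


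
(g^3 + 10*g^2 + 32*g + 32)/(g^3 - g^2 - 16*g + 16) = (g^2 + 6*g + 8)/(g^2 - 5*g + 4)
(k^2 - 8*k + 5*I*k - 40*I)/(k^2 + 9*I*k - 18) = (k^2 + k*(-8 + 5*I) - 40*I)/(k^2 + 9*I*k - 18)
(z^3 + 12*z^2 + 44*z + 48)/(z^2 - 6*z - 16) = (z^2 + 10*z + 24)/(z - 8)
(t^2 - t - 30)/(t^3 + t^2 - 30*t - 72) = (t + 5)/(t^2 + 7*t + 12)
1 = 1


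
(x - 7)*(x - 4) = x^2 - 11*x + 28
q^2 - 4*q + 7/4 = (q - 7/2)*(q - 1/2)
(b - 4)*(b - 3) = b^2 - 7*b + 12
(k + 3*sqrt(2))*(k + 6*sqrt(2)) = k^2 + 9*sqrt(2)*k + 36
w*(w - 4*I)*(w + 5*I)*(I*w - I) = I*w^4 - w^3 - I*w^3 + w^2 + 20*I*w^2 - 20*I*w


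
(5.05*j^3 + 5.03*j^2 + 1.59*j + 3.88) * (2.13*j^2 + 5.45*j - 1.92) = 10.7565*j^5 + 38.2364*j^4 + 21.1042*j^3 + 7.2723*j^2 + 18.0932*j - 7.4496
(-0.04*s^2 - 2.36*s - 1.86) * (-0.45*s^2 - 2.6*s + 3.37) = 0.018*s^4 + 1.166*s^3 + 6.8382*s^2 - 3.1172*s - 6.2682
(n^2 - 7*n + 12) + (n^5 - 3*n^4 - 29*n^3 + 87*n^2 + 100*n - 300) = n^5 - 3*n^4 - 29*n^3 + 88*n^2 + 93*n - 288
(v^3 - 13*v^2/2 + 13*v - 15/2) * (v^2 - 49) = v^5 - 13*v^4/2 - 36*v^3 + 311*v^2 - 637*v + 735/2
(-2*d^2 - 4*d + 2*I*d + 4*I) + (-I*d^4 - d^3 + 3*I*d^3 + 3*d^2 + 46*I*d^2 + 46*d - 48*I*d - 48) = -I*d^4 - d^3 + 3*I*d^3 + d^2 + 46*I*d^2 + 42*d - 46*I*d - 48 + 4*I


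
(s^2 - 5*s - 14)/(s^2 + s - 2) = (s - 7)/(s - 1)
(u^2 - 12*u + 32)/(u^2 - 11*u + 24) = (u - 4)/(u - 3)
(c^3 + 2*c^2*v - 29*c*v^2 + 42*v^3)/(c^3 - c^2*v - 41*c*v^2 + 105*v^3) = (-c + 2*v)/(-c + 5*v)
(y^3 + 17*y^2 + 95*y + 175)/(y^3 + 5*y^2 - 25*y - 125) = (y + 7)/(y - 5)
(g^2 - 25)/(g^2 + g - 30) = (g + 5)/(g + 6)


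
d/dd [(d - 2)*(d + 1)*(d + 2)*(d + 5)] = 4*d^3 + 18*d^2 + 2*d - 24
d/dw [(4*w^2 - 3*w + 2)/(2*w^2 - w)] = 2*(w^2 - 4*w + 1)/(w^2*(4*w^2 - 4*w + 1))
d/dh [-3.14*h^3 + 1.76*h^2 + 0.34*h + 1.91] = -9.42*h^2 + 3.52*h + 0.34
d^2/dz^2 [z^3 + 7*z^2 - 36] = 6*z + 14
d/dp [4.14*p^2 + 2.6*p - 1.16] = 8.28*p + 2.6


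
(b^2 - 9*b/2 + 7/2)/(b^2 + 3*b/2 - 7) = (2*b^2 - 9*b + 7)/(2*b^2 + 3*b - 14)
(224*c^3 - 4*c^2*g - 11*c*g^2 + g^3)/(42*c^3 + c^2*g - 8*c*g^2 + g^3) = (32*c^2 + 4*c*g - g^2)/(6*c^2 + c*g - g^2)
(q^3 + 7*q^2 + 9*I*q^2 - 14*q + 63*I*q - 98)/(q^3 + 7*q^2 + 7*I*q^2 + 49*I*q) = (q + 2*I)/q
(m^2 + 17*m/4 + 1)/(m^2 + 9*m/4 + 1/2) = (m + 4)/(m + 2)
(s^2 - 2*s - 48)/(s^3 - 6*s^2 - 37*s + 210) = (s - 8)/(s^2 - 12*s + 35)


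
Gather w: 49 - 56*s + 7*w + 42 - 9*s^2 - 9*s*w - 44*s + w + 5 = -9*s^2 - 100*s + w*(8 - 9*s) + 96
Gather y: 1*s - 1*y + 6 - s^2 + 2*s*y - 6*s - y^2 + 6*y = -s^2 - 5*s - y^2 + y*(2*s + 5) + 6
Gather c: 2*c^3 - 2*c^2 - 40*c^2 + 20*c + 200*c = 2*c^3 - 42*c^2 + 220*c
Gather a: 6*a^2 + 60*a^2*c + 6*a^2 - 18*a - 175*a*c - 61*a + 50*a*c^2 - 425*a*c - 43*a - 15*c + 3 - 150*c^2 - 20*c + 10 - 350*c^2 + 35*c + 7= a^2*(60*c + 12) + a*(50*c^2 - 600*c - 122) - 500*c^2 + 20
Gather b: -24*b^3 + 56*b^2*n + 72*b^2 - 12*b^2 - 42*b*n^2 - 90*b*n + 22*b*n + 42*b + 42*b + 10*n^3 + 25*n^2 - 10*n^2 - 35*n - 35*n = -24*b^3 + b^2*(56*n + 60) + b*(-42*n^2 - 68*n + 84) + 10*n^3 + 15*n^2 - 70*n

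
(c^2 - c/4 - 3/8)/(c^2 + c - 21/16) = 2*(2*c + 1)/(4*c + 7)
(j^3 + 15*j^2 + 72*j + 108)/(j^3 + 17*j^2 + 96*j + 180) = (j + 3)/(j + 5)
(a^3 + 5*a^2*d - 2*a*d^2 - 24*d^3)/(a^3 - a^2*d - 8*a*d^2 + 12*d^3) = (a + 4*d)/(a - 2*d)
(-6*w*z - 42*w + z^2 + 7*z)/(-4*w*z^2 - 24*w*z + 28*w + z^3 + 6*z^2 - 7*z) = (-6*w + z)/(-4*w*z + 4*w + z^2 - z)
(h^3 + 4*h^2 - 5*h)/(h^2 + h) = (h^2 + 4*h - 5)/(h + 1)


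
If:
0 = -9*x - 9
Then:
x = -1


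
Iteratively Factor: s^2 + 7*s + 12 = (s + 4)*(s + 3)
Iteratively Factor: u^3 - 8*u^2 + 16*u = (u - 4)*(u^2 - 4*u) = (u - 4)^2*(u)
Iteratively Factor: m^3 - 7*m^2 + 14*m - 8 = (m - 4)*(m^2 - 3*m + 2) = (m - 4)*(m - 1)*(m - 2)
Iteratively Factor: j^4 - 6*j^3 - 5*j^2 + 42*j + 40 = (j + 2)*(j^3 - 8*j^2 + 11*j + 20) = (j + 1)*(j + 2)*(j^2 - 9*j + 20) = (j - 4)*(j + 1)*(j + 2)*(j - 5)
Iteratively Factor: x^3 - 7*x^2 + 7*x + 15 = (x - 3)*(x^2 - 4*x - 5) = (x - 5)*(x - 3)*(x + 1)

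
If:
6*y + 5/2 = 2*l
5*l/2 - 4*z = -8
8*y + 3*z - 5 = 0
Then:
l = 56/109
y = -107/436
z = 253/109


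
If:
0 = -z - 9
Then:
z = -9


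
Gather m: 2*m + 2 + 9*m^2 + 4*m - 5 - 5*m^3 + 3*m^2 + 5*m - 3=-5*m^3 + 12*m^2 + 11*m - 6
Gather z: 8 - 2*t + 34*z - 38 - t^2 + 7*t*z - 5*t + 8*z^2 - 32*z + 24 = -t^2 - 7*t + 8*z^2 + z*(7*t + 2) - 6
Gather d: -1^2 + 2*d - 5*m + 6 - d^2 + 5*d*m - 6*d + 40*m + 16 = -d^2 + d*(5*m - 4) + 35*m + 21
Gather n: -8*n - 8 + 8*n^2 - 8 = 8*n^2 - 8*n - 16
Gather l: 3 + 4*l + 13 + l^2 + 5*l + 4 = l^2 + 9*l + 20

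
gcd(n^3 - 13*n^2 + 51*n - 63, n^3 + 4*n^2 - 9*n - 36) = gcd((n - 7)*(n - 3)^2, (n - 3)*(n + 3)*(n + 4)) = n - 3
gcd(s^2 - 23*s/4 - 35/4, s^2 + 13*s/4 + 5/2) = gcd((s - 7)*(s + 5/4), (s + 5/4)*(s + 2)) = s + 5/4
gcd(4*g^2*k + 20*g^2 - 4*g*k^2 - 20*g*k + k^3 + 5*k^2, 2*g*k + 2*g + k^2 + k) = 1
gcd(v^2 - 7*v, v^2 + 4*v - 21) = 1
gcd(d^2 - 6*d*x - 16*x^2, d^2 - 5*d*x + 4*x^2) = 1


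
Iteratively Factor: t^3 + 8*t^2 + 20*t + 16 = (t + 2)*(t^2 + 6*t + 8) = (t + 2)^2*(t + 4)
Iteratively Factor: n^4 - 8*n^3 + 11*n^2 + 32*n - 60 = (n - 5)*(n^3 - 3*n^2 - 4*n + 12) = (n - 5)*(n - 2)*(n^2 - n - 6) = (n - 5)*(n - 2)*(n + 2)*(n - 3)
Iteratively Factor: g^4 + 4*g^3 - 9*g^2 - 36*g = (g + 4)*(g^3 - 9*g) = (g + 3)*(g + 4)*(g^2 - 3*g) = (g - 3)*(g + 3)*(g + 4)*(g)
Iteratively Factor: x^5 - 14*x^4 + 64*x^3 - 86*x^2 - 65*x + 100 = (x + 1)*(x^4 - 15*x^3 + 79*x^2 - 165*x + 100) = (x - 4)*(x + 1)*(x^3 - 11*x^2 + 35*x - 25) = (x - 5)*(x - 4)*(x + 1)*(x^2 - 6*x + 5) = (x - 5)^2*(x - 4)*(x + 1)*(x - 1)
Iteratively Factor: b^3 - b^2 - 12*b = (b)*(b^2 - b - 12) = b*(b + 3)*(b - 4)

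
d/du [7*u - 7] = 7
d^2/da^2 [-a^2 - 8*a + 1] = -2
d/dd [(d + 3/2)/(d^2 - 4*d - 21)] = (d^2 - 4*d - (d - 2)*(2*d + 3) - 21)/(-d^2 + 4*d + 21)^2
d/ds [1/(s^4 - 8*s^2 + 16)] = 4*s*(4 - s^2)/(s^4 - 8*s^2 + 16)^2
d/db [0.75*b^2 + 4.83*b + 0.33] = 1.5*b + 4.83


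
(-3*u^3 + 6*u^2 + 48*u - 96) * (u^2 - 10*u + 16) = -3*u^5 + 36*u^4 - 60*u^3 - 480*u^2 + 1728*u - 1536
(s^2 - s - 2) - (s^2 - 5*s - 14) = 4*s + 12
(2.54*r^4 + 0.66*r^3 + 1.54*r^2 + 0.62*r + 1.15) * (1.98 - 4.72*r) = -11.9888*r^5 + 1.914*r^4 - 5.962*r^3 + 0.1228*r^2 - 4.2004*r + 2.277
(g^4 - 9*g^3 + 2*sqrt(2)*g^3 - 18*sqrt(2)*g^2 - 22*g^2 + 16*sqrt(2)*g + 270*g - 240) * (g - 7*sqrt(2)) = g^5 - 9*g^4 - 5*sqrt(2)*g^4 - 50*g^3 + 45*sqrt(2)*g^3 + 170*sqrt(2)*g^2 + 522*g^2 - 1890*sqrt(2)*g - 464*g + 1680*sqrt(2)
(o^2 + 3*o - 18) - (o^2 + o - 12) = 2*o - 6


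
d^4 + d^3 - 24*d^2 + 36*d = d*(d - 3)*(d - 2)*(d + 6)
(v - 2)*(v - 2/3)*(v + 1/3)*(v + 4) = v^4 + 5*v^3/3 - 80*v^2/9 + 20*v/9 + 16/9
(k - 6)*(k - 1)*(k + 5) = k^3 - 2*k^2 - 29*k + 30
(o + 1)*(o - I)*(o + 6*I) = o^3 + o^2 + 5*I*o^2 + 6*o + 5*I*o + 6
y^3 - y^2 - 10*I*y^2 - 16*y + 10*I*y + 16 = (y - 1)*(y - 8*I)*(y - 2*I)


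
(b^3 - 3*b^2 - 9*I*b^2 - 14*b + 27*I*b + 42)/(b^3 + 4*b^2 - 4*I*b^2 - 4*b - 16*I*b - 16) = (b^2 - b*(3 + 7*I) + 21*I)/(b^2 + 2*b*(2 - I) - 8*I)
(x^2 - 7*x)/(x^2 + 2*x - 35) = x*(x - 7)/(x^2 + 2*x - 35)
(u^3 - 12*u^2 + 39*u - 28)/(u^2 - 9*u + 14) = (u^2 - 5*u + 4)/(u - 2)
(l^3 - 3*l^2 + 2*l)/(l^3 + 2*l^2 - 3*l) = (l - 2)/(l + 3)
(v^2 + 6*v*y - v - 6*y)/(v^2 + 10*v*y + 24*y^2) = (v - 1)/(v + 4*y)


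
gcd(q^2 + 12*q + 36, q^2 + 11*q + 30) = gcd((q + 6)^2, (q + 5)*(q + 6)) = q + 6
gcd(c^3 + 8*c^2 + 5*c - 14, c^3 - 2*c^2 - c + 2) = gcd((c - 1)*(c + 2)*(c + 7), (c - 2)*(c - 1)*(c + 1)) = c - 1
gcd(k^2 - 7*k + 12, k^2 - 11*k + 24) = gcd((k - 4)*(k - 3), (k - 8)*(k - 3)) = k - 3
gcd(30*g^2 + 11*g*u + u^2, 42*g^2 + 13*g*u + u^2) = 6*g + u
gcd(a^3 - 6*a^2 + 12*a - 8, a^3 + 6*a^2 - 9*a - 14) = a - 2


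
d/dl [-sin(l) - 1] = -cos(l)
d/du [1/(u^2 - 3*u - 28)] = (3 - 2*u)/(-u^2 + 3*u + 28)^2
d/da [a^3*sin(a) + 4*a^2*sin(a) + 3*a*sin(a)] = a^3*cos(a) + 3*a^2*sin(a) + 4*a^2*cos(a) + 8*a*sin(a) + 3*a*cos(a) + 3*sin(a)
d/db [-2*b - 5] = -2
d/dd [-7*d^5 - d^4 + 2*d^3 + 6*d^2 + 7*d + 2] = -35*d^4 - 4*d^3 + 6*d^2 + 12*d + 7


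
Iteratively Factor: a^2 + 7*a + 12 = (a + 4)*(a + 3)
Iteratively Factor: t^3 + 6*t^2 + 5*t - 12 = (t + 3)*(t^2 + 3*t - 4) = (t - 1)*(t + 3)*(t + 4)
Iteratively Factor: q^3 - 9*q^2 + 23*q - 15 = (q - 1)*(q^2 - 8*q + 15) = (q - 5)*(q - 1)*(q - 3)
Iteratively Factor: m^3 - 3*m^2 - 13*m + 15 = (m - 5)*(m^2 + 2*m - 3) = (m - 5)*(m + 3)*(m - 1)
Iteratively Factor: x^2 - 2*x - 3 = (x - 3)*(x + 1)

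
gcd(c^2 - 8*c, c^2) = c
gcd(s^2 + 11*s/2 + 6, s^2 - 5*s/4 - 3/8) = 1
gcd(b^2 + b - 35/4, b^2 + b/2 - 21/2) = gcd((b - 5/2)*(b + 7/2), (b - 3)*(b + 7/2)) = b + 7/2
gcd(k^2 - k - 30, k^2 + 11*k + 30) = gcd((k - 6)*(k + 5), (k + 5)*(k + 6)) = k + 5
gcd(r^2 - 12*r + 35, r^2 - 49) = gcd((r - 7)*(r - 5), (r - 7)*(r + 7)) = r - 7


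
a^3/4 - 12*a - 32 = (a/4 + 1)*(a - 8)*(a + 4)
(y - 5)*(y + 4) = y^2 - y - 20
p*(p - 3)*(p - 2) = p^3 - 5*p^2 + 6*p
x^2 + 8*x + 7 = (x + 1)*(x + 7)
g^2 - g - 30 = (g - 6)*(g + 5)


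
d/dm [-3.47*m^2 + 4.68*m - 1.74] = 4.68 - 6.94*m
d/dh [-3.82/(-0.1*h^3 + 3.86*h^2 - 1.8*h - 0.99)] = (-1.146*h^2 + 29.4904*h - 6.876)/(0.1*h^3 - 3.86*h^2 + 1.8*h + 0.99)^2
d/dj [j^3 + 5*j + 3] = 3*j^2 + 5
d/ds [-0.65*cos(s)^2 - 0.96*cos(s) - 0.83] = (1.3*cos(s) + 0.96)*sin(s)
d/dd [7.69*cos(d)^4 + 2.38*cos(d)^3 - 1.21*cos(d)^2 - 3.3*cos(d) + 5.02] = (-30.76*cos(d)^3 - 7.14*cos(d)^2 + 2.42*cos(d) + 3.3)*sin(d)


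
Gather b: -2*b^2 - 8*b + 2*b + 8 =-2*b^2 - 6*b + 8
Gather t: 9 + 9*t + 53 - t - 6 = 8*t + 56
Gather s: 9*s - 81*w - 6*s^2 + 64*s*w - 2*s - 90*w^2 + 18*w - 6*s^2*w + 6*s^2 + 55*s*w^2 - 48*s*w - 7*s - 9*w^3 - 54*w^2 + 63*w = -6*s^2*w + s*(55*w^2 + 16*w) - 9*w^3 - 144*w^2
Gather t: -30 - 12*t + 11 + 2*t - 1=-10*t - 20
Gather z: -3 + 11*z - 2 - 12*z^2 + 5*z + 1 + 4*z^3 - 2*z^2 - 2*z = 4*z^3 - 14*z^2 + 14*z - 4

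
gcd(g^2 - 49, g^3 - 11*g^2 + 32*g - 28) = g - 7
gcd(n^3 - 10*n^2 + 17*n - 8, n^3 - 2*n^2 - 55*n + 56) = n^2 - 9*n + 8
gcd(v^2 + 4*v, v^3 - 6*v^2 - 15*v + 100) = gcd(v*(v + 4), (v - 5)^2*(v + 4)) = v + 4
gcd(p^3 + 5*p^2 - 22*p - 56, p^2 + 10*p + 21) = p + 7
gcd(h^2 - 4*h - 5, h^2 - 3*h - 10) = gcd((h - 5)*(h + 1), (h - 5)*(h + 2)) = h - 5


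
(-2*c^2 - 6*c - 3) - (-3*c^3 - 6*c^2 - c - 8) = 3*c^3 + 4*c^2 - 5*c + 5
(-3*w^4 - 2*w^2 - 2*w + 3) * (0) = 0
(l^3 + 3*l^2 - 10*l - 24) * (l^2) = l^5 + 3*l^4 - 10*l^3 - 24*l^2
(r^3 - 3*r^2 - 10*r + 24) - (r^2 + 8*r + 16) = r^3 - 4*r^2 - 18*r + 8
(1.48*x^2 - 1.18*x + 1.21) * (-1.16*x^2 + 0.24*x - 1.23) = -1.7168*x^4 + 1.724*x^3 - 3.5072*x^2 + 1.7418*x - 1.4883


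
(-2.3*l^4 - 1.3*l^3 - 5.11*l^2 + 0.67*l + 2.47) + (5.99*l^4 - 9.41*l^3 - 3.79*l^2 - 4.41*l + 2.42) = 3.69*l^4 - 10.71*l^3 - 8.9*l^2 - 3.74*l + 4.89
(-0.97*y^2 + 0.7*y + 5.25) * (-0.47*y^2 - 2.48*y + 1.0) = 0.4559*y^4 + 2.0766*y^3 - 5.1735*y^2 - 12.32*y + 5.25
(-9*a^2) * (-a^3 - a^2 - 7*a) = 9*a^5 + 9*a^4 + 63*a^3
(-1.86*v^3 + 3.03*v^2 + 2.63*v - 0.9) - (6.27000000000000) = -1.86*v^3 + 3.03*v^2 + 2.63*v - 7.17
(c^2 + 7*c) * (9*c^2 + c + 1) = 9*c^4 + 64*c^3 + 8*c^2 + 7*c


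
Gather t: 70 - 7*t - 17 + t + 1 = 54 - 6*t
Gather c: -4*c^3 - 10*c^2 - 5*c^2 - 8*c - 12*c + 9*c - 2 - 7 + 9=-4*c^3 - 15*c^2 - 11*c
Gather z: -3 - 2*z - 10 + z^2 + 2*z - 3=z^2 - 16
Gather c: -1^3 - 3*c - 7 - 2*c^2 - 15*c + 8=-2*c^2 - 18*c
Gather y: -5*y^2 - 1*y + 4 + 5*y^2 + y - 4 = 0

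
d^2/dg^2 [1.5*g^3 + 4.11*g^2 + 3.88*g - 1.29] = 9.0*g + 8.22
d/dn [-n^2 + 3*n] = 3 - 2*n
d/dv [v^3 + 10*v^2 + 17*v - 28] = 3*v^2 + 20*v + 17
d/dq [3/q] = -3/q^2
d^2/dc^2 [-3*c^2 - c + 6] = -6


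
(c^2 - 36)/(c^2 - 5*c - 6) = (c + 6)/(c + 1)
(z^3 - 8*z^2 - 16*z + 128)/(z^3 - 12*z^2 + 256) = (z - 4)/(z - 8)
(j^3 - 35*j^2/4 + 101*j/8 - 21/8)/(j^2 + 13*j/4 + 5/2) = (8*j^3 - 70*j^2 + 101*j - 21)/(2*(4*j^2 + 13*j + 10))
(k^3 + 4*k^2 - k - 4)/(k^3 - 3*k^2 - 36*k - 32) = (k - 1)/(k - 8)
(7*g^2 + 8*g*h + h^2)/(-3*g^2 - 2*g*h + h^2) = (-7*g - h)/(3*g - h)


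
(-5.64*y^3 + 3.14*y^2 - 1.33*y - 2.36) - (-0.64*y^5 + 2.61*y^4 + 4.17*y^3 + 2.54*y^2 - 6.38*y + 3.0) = 0.64*y^5 - 2.61*y^4 - 9.81*y^3 + 0.6*y^2 + 5.05*y - 5.36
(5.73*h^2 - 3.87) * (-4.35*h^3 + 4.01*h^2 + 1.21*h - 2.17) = -24.9255*h^5 + 22.9773*h^4 + 23.7678*h^3 - 27.9528*h^2 - 4.6827*h + 8.3979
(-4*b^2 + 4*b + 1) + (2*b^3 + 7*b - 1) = 2*b^3 - 4*b^2 + 11*b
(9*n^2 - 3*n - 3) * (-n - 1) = -9*n^3 - 6*n^2 + 6*n + 3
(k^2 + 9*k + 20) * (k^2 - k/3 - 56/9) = k^4 + 26*k^3/3 + 97*k^2/9 - 188*k/3 - 1120/9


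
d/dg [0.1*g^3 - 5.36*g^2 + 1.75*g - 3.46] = 0.3*g^2 - 10.72*g + 1.75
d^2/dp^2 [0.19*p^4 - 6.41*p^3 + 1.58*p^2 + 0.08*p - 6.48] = 2.28*p^2 - 38.46*p + 3.16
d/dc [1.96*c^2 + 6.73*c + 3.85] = 3.92*c + 6.73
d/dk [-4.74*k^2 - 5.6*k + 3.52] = -9.48*k - 5.6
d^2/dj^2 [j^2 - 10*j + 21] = 2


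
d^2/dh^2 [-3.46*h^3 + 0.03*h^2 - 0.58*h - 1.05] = 0.06 - 20.76*h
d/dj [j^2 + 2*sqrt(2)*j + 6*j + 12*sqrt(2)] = 2*j + 2*sqrt(2) + 6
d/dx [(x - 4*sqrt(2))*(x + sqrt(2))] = 2*x - 3*sqrt(2)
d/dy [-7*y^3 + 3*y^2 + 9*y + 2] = -21*y^2 + 6*y + 9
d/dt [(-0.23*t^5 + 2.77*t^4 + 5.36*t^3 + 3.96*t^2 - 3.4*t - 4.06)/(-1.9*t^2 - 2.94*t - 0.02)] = (1.311*t^6 - 7.8212*t^5 - 34.5924*t^4 - 31.7384*t^3 - 18.424*t^2 - 15.5864*t - 11.8684)/(3.61*t^4 + 11.172*t^3 + 8.7196*t^2 + 0.1176*t + 0.0004)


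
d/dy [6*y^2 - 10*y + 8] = 12*y - 10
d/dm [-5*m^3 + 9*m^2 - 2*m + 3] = -15*m^2 + 18*m - 2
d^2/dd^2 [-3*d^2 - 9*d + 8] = -6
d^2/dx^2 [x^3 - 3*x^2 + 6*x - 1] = 6*x - 6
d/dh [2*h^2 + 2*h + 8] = 4*h + 2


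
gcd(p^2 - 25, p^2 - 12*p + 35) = p - 5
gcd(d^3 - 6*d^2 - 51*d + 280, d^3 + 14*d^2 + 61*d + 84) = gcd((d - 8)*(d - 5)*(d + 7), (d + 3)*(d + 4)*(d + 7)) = d + 7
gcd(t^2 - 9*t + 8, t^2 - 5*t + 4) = t - 1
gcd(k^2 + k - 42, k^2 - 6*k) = k - 6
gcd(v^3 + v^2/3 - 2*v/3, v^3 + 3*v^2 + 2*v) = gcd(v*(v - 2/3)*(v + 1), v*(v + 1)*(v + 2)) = v^2 + v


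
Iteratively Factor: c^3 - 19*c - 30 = (c + 3)*(c^2 - 3*c - 10) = (c - 5)*(c + 3)*(c + 2)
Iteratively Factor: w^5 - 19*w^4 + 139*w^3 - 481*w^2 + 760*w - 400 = (w - 1)*(w^4 - 18*w^3 + 121*w^2 - 360*w + 400) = (w - 5)*(w - 1)*(w^3 - 13*w^2 + 56*w - 80) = (w - 5)*(w - 4)*(w - 1)*(w^2 - 9*w + 20) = (w - 5)*(w - 4)^2*(w - 1)*(w - 5)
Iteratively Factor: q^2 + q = (q + 1)*(q)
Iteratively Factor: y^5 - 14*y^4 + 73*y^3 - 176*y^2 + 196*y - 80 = (y - 1)*(y^4 - 13*y^3 + 60*y^2 - 116*y + 80) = (y - 2)*(y - 1)*(y^3 - 11*y^2 + 38*y - 40) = (y - 4)*(y - 2)*(y - 1)*(y^2 - 7*y + 10) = (y - 4)*(y - 2)^2*(y - 1)*(y - 5)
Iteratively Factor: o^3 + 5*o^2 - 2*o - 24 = (o - 2)*(o^2 + 7*o + 12) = (o - 2)*(o + 4)*(o + 3)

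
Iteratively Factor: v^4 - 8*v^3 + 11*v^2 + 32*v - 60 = (v + 2)*(v^3 - 10*v^2 + 31*v - 30) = (v - 2)*(v + 2)*(v^2 - 8*v + 15) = (v - 5)*(v - 2)*(v + 2)*(v - 3)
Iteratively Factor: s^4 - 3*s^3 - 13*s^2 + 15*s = (s + 3)*(s^3 - 6*s^2 + 5*s) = (s - 5)*(s + 3)*(s^2 - s) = s*(s - 5)*(s + 3)*(s - 1)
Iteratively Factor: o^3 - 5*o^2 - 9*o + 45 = (o + 3)*(o^2 - 8*o + 15) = (o - 5)*(o + 3)*(o - 3)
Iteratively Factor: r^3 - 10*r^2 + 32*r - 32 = (r - 4)*(r^2 - 6*r + 8) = (r - 4)*(r - 2)*(r - 4)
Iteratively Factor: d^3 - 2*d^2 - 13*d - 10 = (d + 1)*(d^2 - 3*d - 10) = (d + 1)*(d + 2)*(d - 5)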